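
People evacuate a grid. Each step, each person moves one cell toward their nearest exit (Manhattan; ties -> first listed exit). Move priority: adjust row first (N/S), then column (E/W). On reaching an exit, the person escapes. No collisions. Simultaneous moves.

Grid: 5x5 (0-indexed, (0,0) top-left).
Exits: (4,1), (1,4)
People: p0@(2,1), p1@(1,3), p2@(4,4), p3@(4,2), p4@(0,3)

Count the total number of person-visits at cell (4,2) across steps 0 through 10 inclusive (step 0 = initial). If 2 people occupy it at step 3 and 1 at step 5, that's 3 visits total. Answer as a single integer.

Step 0: p0@(2,1) p1@(1,3) p2@(4,4) p3@(4,2) p4@(0,3) -> at (4,2): 1 [p3], cum=1
Step 1: p0@(3,1) p1@ESC p2@(4,3) p3@ESC p4@(1,3) -> at (4,2): 0 [-], cum=1
Step 2: p0@ESC p1@ESC p2@(4,2) p3@ESC p4@ESC -> at (4,2): 1 [p2], cum=2
Step 3: p0@ESC p1@ESC p2@ESC p3@ESC p4@ESC -> at (4,2): 0 [-], cum=2
Total visits = 2

Answer: 2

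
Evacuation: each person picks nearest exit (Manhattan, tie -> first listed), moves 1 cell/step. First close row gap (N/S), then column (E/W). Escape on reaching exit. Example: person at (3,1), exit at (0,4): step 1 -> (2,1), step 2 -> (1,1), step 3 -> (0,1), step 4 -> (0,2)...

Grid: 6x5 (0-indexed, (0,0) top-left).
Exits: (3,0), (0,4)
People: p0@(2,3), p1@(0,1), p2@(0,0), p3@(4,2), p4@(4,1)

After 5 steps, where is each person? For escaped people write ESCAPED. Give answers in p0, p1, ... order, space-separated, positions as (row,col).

Step 1: p0:(2,3)->(1,3) | p1:(0,1)->(0,2) | p2:(0,0)->(1,0) | p3:(4,2)->(3,2) | p4:(4,1)->(3,1)
Step 2: p0:(1,3)->(0,3) | p1:(0,2)->(0,3) | p2:(1,0)->(2,0) | p3:(3,2)->(3,1) | p4:(3,1)->(3,0)->EXIT
Step 3: p0:(0,3)->(0,4)->EXIT | p1:(0,3)->(0,4)->EXIT | p2:(2,0)->(3,0)->EXIT | p3:(3,1)->(3,0)->EXIT | p4:escaped

ESCAPED ESCAPED ESCAPED ESCAPED ESCAPED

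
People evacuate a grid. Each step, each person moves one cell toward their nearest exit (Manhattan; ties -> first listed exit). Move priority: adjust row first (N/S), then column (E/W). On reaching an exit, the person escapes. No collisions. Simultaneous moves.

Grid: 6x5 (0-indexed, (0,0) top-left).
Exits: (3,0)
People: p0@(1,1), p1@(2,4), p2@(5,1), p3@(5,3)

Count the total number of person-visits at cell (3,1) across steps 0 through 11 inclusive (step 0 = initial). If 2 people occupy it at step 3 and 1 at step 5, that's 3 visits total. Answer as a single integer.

Step 0: p0@(1,1) p1@(2,4) p2@(5,1) p3@(5,3) -> at (3,1): 0 [-], cum=0
Step 1: p0@(2,1) p1@(3,4) p2@(4,1) p3@(4,3) -> at (3,1): 0 [-], cum=0
Step 2: p0@(3,1) p1@(3,3) p2@(3,1) p3@(3,3) -> at (3,1): 2 [p0,p2], cum=2
Step 3: p0@ESC p1@(3,2) p2@ESC p3@(3,2) -> at (3,1): 0 [-], cum=2
Step 4: p0@ESC p1@(3,1) p2@ESC p3@(3,1) -> at (3,1): 2 [p1,p3], cum=4
Step 5: p0@ESC p1@ESC p2@ESC p3@ESC -> at (3,1): 0 [-], cum=4
Total visits = 4

Answer: 4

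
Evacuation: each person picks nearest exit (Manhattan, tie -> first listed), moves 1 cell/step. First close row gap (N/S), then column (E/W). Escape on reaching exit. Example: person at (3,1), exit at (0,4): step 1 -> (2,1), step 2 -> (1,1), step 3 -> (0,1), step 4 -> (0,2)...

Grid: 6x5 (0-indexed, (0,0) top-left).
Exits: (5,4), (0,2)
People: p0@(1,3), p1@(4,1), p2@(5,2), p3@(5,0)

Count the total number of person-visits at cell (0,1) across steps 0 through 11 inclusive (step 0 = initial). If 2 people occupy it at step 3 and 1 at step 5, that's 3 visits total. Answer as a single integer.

Step 0: p0@(1,3) p1@(4,1) p2@(5,2) p3@(5,0) -> at (0,1): 0 [-], cum=0
Step 1: p0@(0,3) p1@(5,1) p2@(5,3) p3@(5,1) -> at (0,1): 0 [-], cum=0
Step 2: p0@ESC p1@(5,2) p2@ESC p3@(5,2) -> at (0,1): 0 [-], cum=0
Step 3: p0@ESC p1@(5,3) p2@ESC p3@(5,3) -> at (0,1): 0 [-], cum=0
Step 4: p0@ESC p1@ESC p2@ESC p3@ESC -> at (0,1): 0 [-], cum=0
Total visits = 0

Answer: 0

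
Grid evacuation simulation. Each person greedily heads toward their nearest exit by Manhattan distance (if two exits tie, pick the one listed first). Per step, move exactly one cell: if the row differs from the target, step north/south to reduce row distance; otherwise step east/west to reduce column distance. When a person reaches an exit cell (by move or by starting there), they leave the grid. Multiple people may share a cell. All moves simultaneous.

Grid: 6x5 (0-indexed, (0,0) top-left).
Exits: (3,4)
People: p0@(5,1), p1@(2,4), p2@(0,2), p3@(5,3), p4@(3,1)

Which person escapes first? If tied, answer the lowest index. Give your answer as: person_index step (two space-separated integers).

Step 1: p0:(5,1)->(4,1) | p1:(2,4)->(3,4)->EXIT | p2:(0,2)->(1,2) | p3:(5,3)->(4,3) | p4:(3,1)->(3,2)
Step 2: p0:(4,1)->(3,1) | p1:escaped | p2:(1,2)->(2,2) | p3:(4,3)->(3,3) | p4:(3,2)->(3,3)
Step 3: p0:(3,1)->(3,2) | p1:escaped | p2:(2,2)->(3,2) | p3:(3,3)->(3,4)->EXIT | p4:(3,3)->(3,4)->EXIT
Step 4: p0:(3,2)->(3,3) | p1:escaped | p2:(3,2)->(3,3) | p3:escaped | p4:escaped
Step 5: p0:(3,3)->(3,4)->EXIT | p1:escaped | p2:(3,3)->(3,4)->EXIT | p3:escaped | p4:escaped
Exit steps: [5, 1, 5, 3, 3]
First to escape: p1 at step 1

Answer: 1 1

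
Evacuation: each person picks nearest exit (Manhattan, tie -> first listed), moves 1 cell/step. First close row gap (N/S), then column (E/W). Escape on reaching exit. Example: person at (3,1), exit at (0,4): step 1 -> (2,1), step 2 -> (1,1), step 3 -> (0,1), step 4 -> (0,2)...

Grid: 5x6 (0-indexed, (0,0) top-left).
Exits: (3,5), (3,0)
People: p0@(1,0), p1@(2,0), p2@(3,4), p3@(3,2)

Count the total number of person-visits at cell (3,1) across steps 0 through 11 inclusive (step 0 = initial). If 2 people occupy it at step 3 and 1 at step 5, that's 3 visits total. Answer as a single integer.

Step 0: p0@(1,0) p1@(2,0) p2@(3,4) p3@(3,2) -> at (3,1): 0 [-], cum=0
Step 1: p0@(2,0) p1@ESC p2@ESC p3@(3,1) -> at (3,1): 1 [p3], cum=1
Step 2: p0@ESC p1@ESC p2@ESC p3@ESC -> at (3,1): 0 [-], cum=1
Total visits = 1

Answer: 1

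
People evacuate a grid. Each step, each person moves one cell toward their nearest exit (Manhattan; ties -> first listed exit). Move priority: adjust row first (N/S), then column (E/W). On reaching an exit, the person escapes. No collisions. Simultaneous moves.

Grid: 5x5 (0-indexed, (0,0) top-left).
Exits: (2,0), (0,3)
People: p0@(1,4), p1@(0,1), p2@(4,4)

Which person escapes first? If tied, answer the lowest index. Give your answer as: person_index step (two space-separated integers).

Step 1: p0:(1,4)->(0,4) | p1:(0,1)->(0,2) | p2:(4,4)->(3,4)
Step 2: p0:(0,4)->(0,3)->EXIT | p1:(0,2)->(0,3)->EXIT | p2:(3,4)->(2,4)
Step 3: p0:escaped | p1:escaped | p2:(2,4)->(1,4)
Step 4: p0:escaped | p1:escaped | p2:(1,4)->(0,4)
Step 5: p0:escaped | p1:escaped | p2:(0,4)->(0,3)->EXIT
Exit steps: [2, 2, 5]
First to escape: p0 at step 2

Answer: 0 2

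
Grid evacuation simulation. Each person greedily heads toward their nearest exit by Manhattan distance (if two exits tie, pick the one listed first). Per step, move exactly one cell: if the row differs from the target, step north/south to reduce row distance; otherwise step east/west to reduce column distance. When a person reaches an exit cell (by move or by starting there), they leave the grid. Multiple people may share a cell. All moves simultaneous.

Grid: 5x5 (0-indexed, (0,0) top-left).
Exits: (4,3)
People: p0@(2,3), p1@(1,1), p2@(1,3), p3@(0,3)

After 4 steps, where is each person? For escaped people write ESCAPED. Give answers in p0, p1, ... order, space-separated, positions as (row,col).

Step 1: p0:(2,3)->(3,3) | p1:(1,1)->(2,1) | p2:(1,3)->(2,3) | p3:(0,3)->(1,3)
Step 2: p0:(3,3)->(4,3)->EXIT | p1:(2,1)->(3,1) | p2:(2,3)->(3,3) | p3:(1,3)->(2,3)
Step 3: p0:escaped | p1:(3,1)->(4,1) | p2:(3,3)->(4,3)->EXIT | p3:(2,3)->(3,3)
Step 4: p0:escaped | p1:(4,1)->(4,2) | p2:escaped | p3:(3,3)->(4,3)->EXIT

ESCAPED (4,2) ESCAPED ESCAPED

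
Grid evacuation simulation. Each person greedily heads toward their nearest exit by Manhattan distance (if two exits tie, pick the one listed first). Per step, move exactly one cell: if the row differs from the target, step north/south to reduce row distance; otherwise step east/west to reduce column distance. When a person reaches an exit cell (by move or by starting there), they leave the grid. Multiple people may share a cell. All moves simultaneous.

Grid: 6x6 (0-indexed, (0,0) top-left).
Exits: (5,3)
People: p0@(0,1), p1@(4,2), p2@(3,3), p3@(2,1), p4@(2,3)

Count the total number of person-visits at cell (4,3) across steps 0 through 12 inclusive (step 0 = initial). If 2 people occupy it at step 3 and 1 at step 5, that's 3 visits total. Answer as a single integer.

Answer: 2

Derivation:
Step 0: p0@(0,1) p1@(4,2) p2@(3,3) p3@(2,1) p4@(2,3) -> at (4,3): 0 [-], cum=0
Step 1: p0@(1,1) p1@(5,2) p2@(4,3) p3@(3,1) p4@(3,3) -> at (4,3): 1 [p2], cum=1
Step 2: p0@(2,1) p1@ESC p2@ESC p3@(4,1) p4@(4,3) -> at (4,3): 1 [p4], cum=2
Step 3: p0@(3,1) p1@ESC p2@ESC p3@(5,1) p4@ESC -> at (4,3): 0 [-], cum=2
Step 4: p0@(4,1) p1@ESC p2@ESC p3@(5,2) p4@ESC -> at (4,3): 0 [-], cum=2
Step 5: p0@(5,1) p1@ESC p2@ESC p3@ESC p4@ESC -> at (4,3): 0 [-], cum=2
Step 6: p0@(5,2) p1@ESC p2@ESC p3@ESC p4@ESC -> at (4,3): 0 [-], cum=2
Step 7: p0@ESC p1@ESC p2@ESC p3@ESC p4@ESC -> at (4,3): 0 [-], cum=2
Total visits = 2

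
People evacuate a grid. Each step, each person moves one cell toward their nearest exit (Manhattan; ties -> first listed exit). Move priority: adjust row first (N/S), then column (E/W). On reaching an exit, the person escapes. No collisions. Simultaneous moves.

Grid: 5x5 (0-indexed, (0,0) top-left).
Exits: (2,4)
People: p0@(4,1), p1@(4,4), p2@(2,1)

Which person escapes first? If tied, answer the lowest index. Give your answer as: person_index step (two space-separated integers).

Answer: 1 2

Derivation:
Step 1: p0:(4,1)->(3,1) | p1:(4,4)->(3,4) | p2:(2,1)->(2,2)
Step 2: p0:(3,1)->(2,1) | p1:(3,4)->(2,4)->EXIT | p2:(2,2)->(2,3)
Step 3: p0:(2,1)->(2,2) | p1:escaped | p2:(2,3)->(2,4)->EXIT
Step 4: p0:(2,2)->(2,3) | p1:escaped | p2:escaped
Step 5: p0:(2,3)->(2,4)->EXIT | p1:escaped | p2:escaped
Exit steps: [5, 2, 3]
First to escape: p1 at step 2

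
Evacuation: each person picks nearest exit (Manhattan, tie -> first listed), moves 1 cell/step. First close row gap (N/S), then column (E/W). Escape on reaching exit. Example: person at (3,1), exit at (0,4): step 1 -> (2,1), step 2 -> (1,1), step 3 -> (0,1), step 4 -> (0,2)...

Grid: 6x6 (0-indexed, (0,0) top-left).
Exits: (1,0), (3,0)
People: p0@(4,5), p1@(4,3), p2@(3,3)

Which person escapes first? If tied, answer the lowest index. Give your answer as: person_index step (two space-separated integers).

Step 1: p0:(4,5)->(3,5) | p1:(4,3)->(3,3) | p2:(3,3)->(3,2)
Step 2: p0:(3,5)->(3,4) | p1:(3,3)->(3,2) | p2:(3,2)->(3,1)
Step 3: p0:(3,4)->(3,3) | p1:(3,2)->(3,1) | p2:(3,1)->(3,0)->EXIT
Step 4: p0:(3,3)->(3,2) | p1:(3,1)->(3,0)->EXIT | p2:escaped
Step 5: p0:(3,2)->(3,1) | p1:escaped | p2:escaped
Step 6: p0:(3,1)->(3,0)->EXIT | p1:escaped | p2:escaped
Exit steps: [6, 4, 3]
First to escape: p2 at step 3

Answer: 2 3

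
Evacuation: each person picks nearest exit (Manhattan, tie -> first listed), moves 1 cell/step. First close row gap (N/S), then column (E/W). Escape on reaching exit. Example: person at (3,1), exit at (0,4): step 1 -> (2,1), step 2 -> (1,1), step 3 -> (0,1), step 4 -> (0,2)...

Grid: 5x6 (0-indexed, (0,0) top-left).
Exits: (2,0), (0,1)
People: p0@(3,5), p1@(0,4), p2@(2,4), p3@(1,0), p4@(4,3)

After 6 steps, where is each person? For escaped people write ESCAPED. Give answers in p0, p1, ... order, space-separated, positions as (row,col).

Step 1: p0:(3,5)->(2,5) | p1:(0,4)->(0,3) | p2:(2,4)->(2,3) | p3:(1,0)->(2,0)->EXIT | p4:(4,3)->(3,3)
Step 2: p0:(2,5)->(2,4) | p1:(0,3)->(0,2) | p2:(2,3)->(2,2) | p3:escaped | p4:(3,3)->(2,3)
Step 3: p0:(2,4)->(2,3) | p1:(0,2)->(0,1)->EXIT | p2:(2,2)->(2,1) | p3:escaped | p4:(2,3)->(2,2)
Step 4: p0:(2,3)->(2,2) | p1:escaped | p2:(2,1)->(2,0)->EXIT | p3:escaped | p4:(2,2)->(2,1)
Step 5: p0:(2,2)->(2,1) | p1:escaped | p2:escaped | p3:escaped | p4:(2,1)->(2,0)->EXIT
Step 6: p0:(2,1)->(2,0)->EXIT | p1:escaped | p2:escaped | p3:escaped | p4:escaped

ESCAPED ESCAPED ESCAPED ESCAPED ESCAPED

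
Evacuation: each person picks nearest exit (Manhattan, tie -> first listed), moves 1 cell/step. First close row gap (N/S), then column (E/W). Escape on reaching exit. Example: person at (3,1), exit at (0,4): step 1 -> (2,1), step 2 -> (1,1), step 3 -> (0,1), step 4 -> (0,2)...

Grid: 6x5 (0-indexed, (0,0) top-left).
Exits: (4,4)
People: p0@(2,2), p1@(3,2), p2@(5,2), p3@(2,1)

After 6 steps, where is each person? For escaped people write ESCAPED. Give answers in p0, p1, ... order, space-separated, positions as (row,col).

Step 1: p0:(2,2)->(3,2) | p1:(3,2)->(4,2) | p2:(5,2)->(4,2) | p3:(2,1)->(3,1)
Step 2: p0:(3,2)->(4,2) | p1:(4,2)->(4,3) | p2:(4,2)->(4,3) | p3:(3,1)->(4,1)
Step 3: p0:(4,2)->(4,3) | p1:(4,3)->(4,4)->EXIT | p2:(4,3)->(4,4)->EXIT | p3:(4,1)->(4,2)
Step 4: p0:(4,3)->(4,4)->EXIT | p1:escaped | p2:escaped | p3:(4,2)->(4,3)
Step 5: p0:escaped | p1:escaped | p2:escaped | p3:(4,3)->(4,4)->EXIT

ESCAPED ESCAPED ESCAPED ESCAPED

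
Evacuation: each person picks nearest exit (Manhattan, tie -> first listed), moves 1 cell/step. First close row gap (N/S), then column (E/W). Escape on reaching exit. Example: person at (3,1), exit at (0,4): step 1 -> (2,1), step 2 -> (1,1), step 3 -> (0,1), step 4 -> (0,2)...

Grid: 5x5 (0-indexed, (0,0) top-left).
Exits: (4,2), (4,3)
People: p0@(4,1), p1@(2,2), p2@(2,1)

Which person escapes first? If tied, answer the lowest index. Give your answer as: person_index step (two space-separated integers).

Answer: 0 1

Derivation:
Step 1: p0:(4,1)->(4,2)->EXIT | p1:(2,2)->(3,2) | p2:(2,1)->(3,1)
Step 2: p0:escaped | p1:(3,2)->(4,2)->EXIT | p2:(3,1)->(4,1)
Step 3: p0:escaped | p1:escaped | p2:(4,1)->(4,2)->EXIT
Exit steps: [1, 2, 3]
First to escape: p0 at step 1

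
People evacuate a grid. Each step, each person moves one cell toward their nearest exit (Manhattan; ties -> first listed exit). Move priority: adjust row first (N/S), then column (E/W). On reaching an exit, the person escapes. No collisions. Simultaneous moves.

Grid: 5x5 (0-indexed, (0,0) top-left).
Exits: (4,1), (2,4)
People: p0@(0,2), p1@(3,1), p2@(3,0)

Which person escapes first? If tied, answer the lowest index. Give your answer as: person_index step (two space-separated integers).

Step 1: p0:(0,2)->(1,2) | p1:(3,1)->(4,1)->EXIT | p2:(3,0)->(4,0)
Step 2: p0:(1,2)->(2,2) | p1:escaped | p2:(4,0)->(4,1)->EXIT
Step 3: p0:(2,2)->(2,3) | p1:escaped | p2:escaped
Step 4: p0:(2,3)->(2,4)->EXIT | p1:escaped | p2:escaped
Exit steps: [4, 1, 2]
First to escape: p1 at step 1

Answer: 1 1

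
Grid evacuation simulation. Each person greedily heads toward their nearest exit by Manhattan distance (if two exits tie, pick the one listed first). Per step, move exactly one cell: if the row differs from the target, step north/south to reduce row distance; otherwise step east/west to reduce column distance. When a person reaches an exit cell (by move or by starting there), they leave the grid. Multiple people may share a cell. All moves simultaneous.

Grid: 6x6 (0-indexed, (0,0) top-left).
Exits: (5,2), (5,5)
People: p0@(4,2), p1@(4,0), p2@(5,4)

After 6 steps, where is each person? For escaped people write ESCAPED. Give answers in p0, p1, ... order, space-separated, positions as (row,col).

Step 1: p0:(4,2)->(5,2)->EXIT | p1:(4,0)->(5,0) | p2:(5,4)->(5,5)->EXIT
Step 2: p0:escaped | p1:(5,0)->(5,1) | p2:escaped
Step 3: p0:escaped | p1:(5,1)->(5,2)->EXIT | p2:escaped

ESCAPED ESCAPED ESCAPED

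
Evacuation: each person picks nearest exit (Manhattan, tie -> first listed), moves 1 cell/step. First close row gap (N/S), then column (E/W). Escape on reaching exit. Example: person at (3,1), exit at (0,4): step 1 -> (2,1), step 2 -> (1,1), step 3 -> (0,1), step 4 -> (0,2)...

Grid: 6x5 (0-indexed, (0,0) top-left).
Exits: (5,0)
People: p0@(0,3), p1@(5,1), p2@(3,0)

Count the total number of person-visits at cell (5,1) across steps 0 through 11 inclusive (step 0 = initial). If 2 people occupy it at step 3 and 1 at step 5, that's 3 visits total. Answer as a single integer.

Step 0: p0@(0,3) p1@(5,1) p2@(3,0) -> at (5,1): 1 [p1], cum=1
Step 1: p0@(1,3) p1@ESC p2@(4,0) -> at (5,1): 0 [-], cum=1
Step 2: p0@(2,3) p1@ESC p2@ESC -> at (5,1): 0 [-], cum=1
Step 3: p0@(3,3) p1@ESC p2@ESC -> at (5,1): 0 [-], cum=1
Step 4: p0@(4,3) p1@ESC p2@ESC -> at (5,1): 0 [-], cum=1
Step 5: p0@(5,3) p1@ESC p2@ESC -> at (5,1): 0 [-], cum=1
Step 6: p0@(5,2) p1@ESC p2@ESC -> at (5,1): 0 [-], cum=1
Step 7: p0@(5,1) p1@ESC p2@ESC -> at (5,1): 1 [p0], cum=2
Step 8: p0@ESC p1@ESC p2@ESC -> at (5,1): 0 [-], cum=2
Total visits = 2

Answer: 2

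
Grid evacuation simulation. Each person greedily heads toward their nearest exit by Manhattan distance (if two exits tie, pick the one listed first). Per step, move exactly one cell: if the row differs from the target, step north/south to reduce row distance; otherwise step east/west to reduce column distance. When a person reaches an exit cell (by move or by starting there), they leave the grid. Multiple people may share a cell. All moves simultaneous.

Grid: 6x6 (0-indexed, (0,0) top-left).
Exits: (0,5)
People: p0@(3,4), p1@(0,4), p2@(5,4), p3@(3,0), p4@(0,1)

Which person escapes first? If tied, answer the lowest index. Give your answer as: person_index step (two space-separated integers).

Step 1: p0:(3,4)->(2,4) | p1:(0,4)->(0,5)->EXIT | p2:(5,4)->(4,4) | p3:(3,0)->(2,0) | p4:(0,1)->(0,2)
Step 2: p0:(2,4)->(1,4) | p1:escaped | p2:(4,4)->(3,4) | p3:(2,0)->(1,0) | p4:(0,2)->(0,3)
Step 3: p0:(1,4)->(0,4) | p1:escaped | p2:(3,4)->(2,4) | p3:(1,0)->(0,0) | p4:(0,3)->(0,4)
Step 4: p0:(0,4)->(0,5)->EXIT | p1:escaped | p2:(2,4)->(1,4) | p3:(0,0)->(0,1) | p4:(0,4)->(0,5)->EXIT
Step 5: p0:escaped | p1:escaped | p2:(1,4)->(0,4) | p3:(0,1)->(0,2) | p4:escaped
Step 6: p0:escaped | p1:escaped | p2:(0,4)->(0,5)->EXIT | p3:(0,2)->(0,3) | p4:escaped
Step 7: p0:escaped | p1:escaped | p2:escaped | p3:(0,3)->(0,4) | p4:escaped
Step 8: p0:escaped | p1:escaped | p2:escaped | p3:(0,4)->(0,5)->EXIT | p4:escaped
Exit steps: [4, 1, 6, 8, 4]
First to escape: p1 at step 1

Answer: 1 1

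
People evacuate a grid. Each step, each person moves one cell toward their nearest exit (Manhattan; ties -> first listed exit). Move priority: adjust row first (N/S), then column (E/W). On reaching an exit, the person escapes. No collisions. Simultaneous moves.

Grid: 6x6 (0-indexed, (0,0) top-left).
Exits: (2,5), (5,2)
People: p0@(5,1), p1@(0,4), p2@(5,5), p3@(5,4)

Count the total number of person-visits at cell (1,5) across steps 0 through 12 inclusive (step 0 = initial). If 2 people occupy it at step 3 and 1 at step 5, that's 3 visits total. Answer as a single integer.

Step 0: p0@(5,1) p1@(0,4) p2@(5,5) p3@(5,4) -> at (1,5): 0 [-], cum=0
Step 1: p0@ESC p1@(1,4) p2@(4,5) p3@(5,3) -> at (1,5): 0 [-], cum=0
Step 2: p0@ESC p1@(2,4) p2@(3,5) p3@ESC -> at (1,5): 0 [-], cum=0
Step 3: p0@ESC p1@ESC p2@ESC p3@ESC -> at (1,5): 0 [-], cum=0
Total visits = 0

Answer: 0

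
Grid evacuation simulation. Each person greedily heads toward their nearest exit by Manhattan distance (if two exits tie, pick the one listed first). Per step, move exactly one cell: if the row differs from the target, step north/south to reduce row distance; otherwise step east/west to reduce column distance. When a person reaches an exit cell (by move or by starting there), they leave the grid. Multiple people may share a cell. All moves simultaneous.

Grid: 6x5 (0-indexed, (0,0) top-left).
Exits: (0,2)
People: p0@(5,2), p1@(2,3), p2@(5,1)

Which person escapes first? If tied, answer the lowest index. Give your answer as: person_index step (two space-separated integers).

Step 1: p0:(5,2)->(4,2) | p1:(2,3)->(1,3) | p2:(5,1)->(4,1)
Step 2: p0:(4,2)->(3,2) | p1:(1,3)->(0,3) | p2:(4,1)->(3,1)
Step 3: p0:(3,2)->(2,2) | p1:(0,3)->(0,2)->EXIT | p2:(3,1)->(2,1)
Step 4: p0:(2,2)->(1,2) | p1:escaped | p2:(2,1)->(1,1)
Step 5: p0:(1,2)->(0,2)->EXIT | p1:escaped | p2:(1,1)->(0,1)
Step 6: p0:escaped | p1:escaped | p2:(0,1)->(0,2)->EXIT
Exit steps: [5, 3, 6]
First to escape: p1 at step 3

Answer: 1 3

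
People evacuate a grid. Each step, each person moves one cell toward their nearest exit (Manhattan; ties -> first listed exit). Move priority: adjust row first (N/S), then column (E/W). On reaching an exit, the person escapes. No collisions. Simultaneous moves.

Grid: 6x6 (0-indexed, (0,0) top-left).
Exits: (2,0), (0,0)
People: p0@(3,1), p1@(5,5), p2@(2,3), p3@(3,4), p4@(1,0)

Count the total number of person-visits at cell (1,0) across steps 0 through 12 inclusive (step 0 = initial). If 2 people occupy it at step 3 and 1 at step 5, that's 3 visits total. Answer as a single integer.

Answer: 1

Derivation:
Step 0: p0@(3,1) p1@(5,5) p2@(2,3) p3@(3,4) p4@(1,0) -> at (1,0): 1 [p4], cum=1
Step 1: p0@(2,1) p1@(4,5) p2@(2,2) p3@(2,4) p4@ESC -> at (1,0): 0 [-], cum=1
Step 2: p0@ESC p1@(3,5) p2@(2,1) p3@(2,3) p4@ESC -> at (1,0): 0 [-], cum=1
Step 3: p0@ESC p1@(2,5) p2@ESC p3@(2,2) p4@ESC -> at (1,0): 0 [-], cum=1
Step 4: p0@ESC p1@(2,4) p2@ESC p3@(2,1) p4@ESC -> at (1,0): 0 [-], cum=1
Step 5: p0@ESC p1@(2,3) p2@ESC p3@ESC p4@ESC -> at (1,0): 0 [-], cum=1
Step 6: p0@ESC p1@(2,2) p2@ESC p3@ESC p4@ESC -> at (1,0): 0 [-], cum=1
Step 7: p0@ESC p1@(2,1) p2@ESC p3@ESC p4@ESC -> at (1,0): 0 [-], cum=1
Step 8: p0@ESC p1@ESC p2@ESC p3@ESC p4@ESC -> at (1,0): 0 [-], cum=1
Total visits = 1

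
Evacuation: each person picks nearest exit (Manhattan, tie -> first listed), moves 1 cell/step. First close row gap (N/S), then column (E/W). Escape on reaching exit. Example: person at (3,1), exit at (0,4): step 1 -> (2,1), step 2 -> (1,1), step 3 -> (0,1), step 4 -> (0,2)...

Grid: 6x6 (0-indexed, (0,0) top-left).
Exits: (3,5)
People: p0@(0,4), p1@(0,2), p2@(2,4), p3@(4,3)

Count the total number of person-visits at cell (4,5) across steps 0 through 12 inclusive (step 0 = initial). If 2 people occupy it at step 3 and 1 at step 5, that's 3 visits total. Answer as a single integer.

Step 0: p0@(0,4) p1@(0,2) p2@(2,4) p3@(4,3) -> at (4,5): 0 [-], cum=0
Step 1: p0@(1,4) p1@(1,2) p2@(3,4) p3@(3,3) -> at (4,5): 0 [-], cum=0
Step 2: p0@(2,4) p1@(2,2) p2@ESC p3@(3,4) -> at (4,5): 0 [-], cum=0
Step 3: p0@(3,4) p1@(3,2) p2@ESC p3@ESC -> at (4,5): 0 [-], cum=0
Step 4: p0@ESC p1@(3,3) p2@ESC p3@ESC -> at (4,5): 0 [-], cum=0
Step 5: p0@ESC p1@(3,4) p2@ESC p3@ESC -> at (4,5): 0 [-], cum=0
Step 6: p0@ESC p1@ESC p2@ESC p3@ESC -> at (4,5): 0 [-], cum=0
Total visits = 0

Answer: 0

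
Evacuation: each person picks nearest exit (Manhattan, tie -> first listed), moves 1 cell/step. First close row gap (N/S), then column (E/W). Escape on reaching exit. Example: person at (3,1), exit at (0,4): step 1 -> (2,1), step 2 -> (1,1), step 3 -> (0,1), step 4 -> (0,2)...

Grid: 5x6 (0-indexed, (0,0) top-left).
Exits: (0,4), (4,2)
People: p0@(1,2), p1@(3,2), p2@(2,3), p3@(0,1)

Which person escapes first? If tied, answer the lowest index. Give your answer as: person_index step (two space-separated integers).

Answer: 1 1

Derivation:
Step 1: p0:(1,2)->(0,2) | p1:(3,2)->(4,2)->EXIT | p2:(2,3)->(1,3) | p3:(0,1)->(0,2)
Step 2: p0:(0,2)->(0,3) | p1:escaped | p2:(1,3)->(0,3) | p3:(0,2)->(0,3)
Step 3: p0:(0,3)->(0,4)->EXIT | p1:escaped | p2:(0,3)->(0,4)->EXIT | p3:(0,3)->(0,4)->EXIT
Exit steps: [3, 1, 3, 3]
First to escape: p1 at step 1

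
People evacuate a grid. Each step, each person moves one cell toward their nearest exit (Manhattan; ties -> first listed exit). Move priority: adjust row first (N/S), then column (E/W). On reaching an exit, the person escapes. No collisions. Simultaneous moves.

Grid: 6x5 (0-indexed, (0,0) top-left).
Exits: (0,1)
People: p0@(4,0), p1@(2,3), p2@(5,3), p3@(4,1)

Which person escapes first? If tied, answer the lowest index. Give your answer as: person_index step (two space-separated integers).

Step 1: p0:(4,0)->(3,0) | p1:(2,3)->(1,3) | p2:(5,3)->(4,3) | p3:(4,1)->(3,1)
Step 2: p0:(3,0)->(2,0) | p1:(1,3)->(0,3) | p2:(4,3)->(3,3) | p3:(3,1)->(2,1)
Step 3: p0:(2,0)->(1,0) | p1:(0,3)->(0,2) | p2:(3,3)->(2,3) | p3:(2,1)->(1,1)
Step 4: p0:(1,0)->(0,0) | p1:(0,2)->(0,1)->EXIT | p2:(2,3)->(1,3) | p3:(1,1)->(0,1)->EXIT
Step 5: p0:(0,0)->(0,1)->EXIT | p1:escaped | p2:(1,3)->(0,3) | p3:escaped
Step 6: p0:escaped | p1:escaped | p2:(0,3)->(0,2) | p3:escaped
Step 7: p0:escaped | p1:escaped | p2:(0,2)->(0,1)->EXIT | p3:escaped
Exit steps: [5, 4, 7, 4]
First to escape: p1 at step 4

Answer: 1 4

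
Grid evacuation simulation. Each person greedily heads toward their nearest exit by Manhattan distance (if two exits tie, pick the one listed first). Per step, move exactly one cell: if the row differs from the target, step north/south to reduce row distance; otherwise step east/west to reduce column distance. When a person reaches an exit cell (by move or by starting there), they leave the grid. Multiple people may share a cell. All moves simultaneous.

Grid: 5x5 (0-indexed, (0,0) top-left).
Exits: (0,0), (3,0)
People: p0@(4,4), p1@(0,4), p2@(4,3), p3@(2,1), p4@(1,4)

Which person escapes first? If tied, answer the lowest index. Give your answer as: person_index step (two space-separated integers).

Answer: 3 2

Derivation:
Step 1: p0:(4,4)->(3,4) | p1:(0,4)->(0,3) | p2:(4,3)->(3,3) | p3:(2,1)->(3,1) | p4:(1,4)->(0,4)
Step 2: p0:(3,4)->(3,3) | p1:(0,3)->(0,2) | p2:(3,3)->(3,2) | p3:(3,1)->(3,0)->EXIT | p4:(0,4)->(0,3)
Step 3: p0:(3,3)->(3,2) | p1:(0,2)->(0,1) | p2:(3,2)->(3,1) | p3:escaped | p4:(0,3)->(0,2)
Step 4: p0:(3,2)->(3,1) | p1:(0,1)->(0,0)->EXIT | p2:(3,1)->(3,0)->EXIT | p3:escaped | p4:(0,2)->(0,1)
Step 5: p0:(3,1)->(3,0)->EXIT | p1:escaped | p2:escaped | p3:escaped | p4:(0,1)->(0,0)->EXIT
Exit steps: [5, 4, 4, 2, 5]
First to escape: p3 at step 2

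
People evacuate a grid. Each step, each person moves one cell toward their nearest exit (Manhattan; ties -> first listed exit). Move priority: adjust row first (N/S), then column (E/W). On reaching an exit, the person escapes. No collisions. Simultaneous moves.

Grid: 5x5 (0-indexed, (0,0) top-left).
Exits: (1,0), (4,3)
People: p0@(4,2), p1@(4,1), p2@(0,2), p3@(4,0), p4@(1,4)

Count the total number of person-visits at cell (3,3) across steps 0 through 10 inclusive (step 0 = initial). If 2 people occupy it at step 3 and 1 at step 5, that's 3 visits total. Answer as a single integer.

Answer: 0

Derivation:
Step 0: p0@(4,2) p1@(4,1) p2@(0,2) p3@(4,0) p4@(1,4) -> at (3,3): 0 [-], cum=0
Step 1: p0@ESC p1@(4,2) p2@(1,2) p3@(3,0) p4@(1,3) -> at (3,3): 0 [-], cum=0
Step 2: p0@ESC p1@ESC p2@(1,1) p3@(2,0) p4@(1,2) -> at (3,3): 0 [-], cum=0
Step 3: p0@ESC p1@ESC p2@ESC p3@ESC p4@(1,1) -> at (3,3): 0 [-], cum=0
Step 4: p0@ESC p1@ESC p2@ESC p3@ESC p4@ESC -> at (3,3): 0 [-], cum=0
Total visits = 0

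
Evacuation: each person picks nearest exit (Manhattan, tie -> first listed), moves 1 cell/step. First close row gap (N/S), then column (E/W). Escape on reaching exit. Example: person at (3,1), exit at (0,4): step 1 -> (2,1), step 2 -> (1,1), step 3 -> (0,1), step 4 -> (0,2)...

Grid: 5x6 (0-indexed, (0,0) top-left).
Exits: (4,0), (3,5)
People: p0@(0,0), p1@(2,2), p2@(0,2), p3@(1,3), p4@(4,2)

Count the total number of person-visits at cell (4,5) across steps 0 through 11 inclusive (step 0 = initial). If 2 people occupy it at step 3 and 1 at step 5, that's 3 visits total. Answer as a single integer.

Step 0: p0@(0,0) p1@(2,2) p2@(0,2) p3@(1,3) p4@(4,2) -> at (4,5): 0 [-], cum=0
Step 1: p0@(1,0) p1@(3,2) p2@(1,2) p3@(2,3) p4@(4,1) -> at (4,5): 0 [-], cum=0
Step 2: p0@(2,0) p1@(4,2) p2@(2,2) p3@(3,3) p4@ESC -> at (4,5): 0 [-], cum=0
Step 3: p0@(3,0) p1@(4,1) p2@(3,2) p3@(3,4) p4@ESC -> at (4,5): 0 [-], cum=0
Step 4: p0@ESC p1@ESC p2@(4,2) p3@ESC p4@ESC -> at (4,5): 0 [-], cum=0
Step 5: p0@ESC p1@ESC p2@(4,1) p3@ESC p4@ESC -> at (4,5): 0 [-], cum=0
Step 6: p0@ESC p1@ESC p2@ESC p3@ESC p4@ESC -> at (4,5): 0 [-], cum=0
Total visits = 0

Answer: 0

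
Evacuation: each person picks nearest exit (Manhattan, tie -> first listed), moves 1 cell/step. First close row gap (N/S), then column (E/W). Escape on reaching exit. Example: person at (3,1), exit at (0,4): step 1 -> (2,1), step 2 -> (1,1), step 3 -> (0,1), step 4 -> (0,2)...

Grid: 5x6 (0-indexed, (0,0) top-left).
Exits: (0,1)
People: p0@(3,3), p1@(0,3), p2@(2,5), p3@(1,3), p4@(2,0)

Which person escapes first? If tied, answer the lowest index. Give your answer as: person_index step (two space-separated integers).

Answer: 1 2

Derivation:
Step 1: p0:(3,3)->(2,3) | p1:(0,3)->(0,2) | p2:(2,5)->(1,5) | p3:(1,3)->(0,3) | p4:(2,0)->(1,0)
Step 2: p0:(2,3)->(1,3) | p1:(0,2)->(0,1)->EXIT | p2:(1,5)->(0,5) | p3:(0,3)->(0,2) | p4:(1,0)->(0,0)
Step 3: p0:(1,3)->(0,3) | p1:escaped | p2:(0,5)->(0,4) | p3:(0,2)->(0,1)->EXIT | p4:(0,0)->(0,1)->EXIT
Step 4: p0:(0,3)->(0,2) | p1:escaped | p2:(0,4)->(0,3) | p3:escaped | p4:escaped
Step 5: p0:(0,2)->(0,1)->EXIT | p1:escaped | p2:(0,3)->(0,2) | p3:escaped | p4:escaped
Step 6: p0:escaped | p1:escaped | p2:(0,2)->(0,1)->EXIT | p3:escaped | p4:escaped
Exit steps: [5, 2, 6, 3, 3]
First to escape: p1 at step 2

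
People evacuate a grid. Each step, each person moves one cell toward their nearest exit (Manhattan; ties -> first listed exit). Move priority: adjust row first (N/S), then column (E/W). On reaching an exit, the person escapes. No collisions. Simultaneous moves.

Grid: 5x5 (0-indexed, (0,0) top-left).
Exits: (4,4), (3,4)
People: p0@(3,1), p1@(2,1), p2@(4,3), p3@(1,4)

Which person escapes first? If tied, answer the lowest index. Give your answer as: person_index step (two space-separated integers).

Answer: 2 1

Derivation:
Step 1: p0:(3,1)->(3,2) | p1:(2,1)->(3,1) | p2:(4,3)->(4,4)->EXIT | p3:(1,4)->(2,4)
Step 2: p0:(3,2)->(3,3) | p1:(3,1)->(3,2) | p2:escaped | p3:(2,4)->(3,4)->EXIT
Step 3: p0:(3,3)->(3,4)->EXIT | p1:(3,2)->(3,3) | p2:escaped | p3:escaped
Step 4: p0:escaped | p1:(3,3)->(3,4)->EXIT | p2:escaped | p3:escaped
Exit steps: [3, 4, 1, 2]
First to escape: p2 at step 1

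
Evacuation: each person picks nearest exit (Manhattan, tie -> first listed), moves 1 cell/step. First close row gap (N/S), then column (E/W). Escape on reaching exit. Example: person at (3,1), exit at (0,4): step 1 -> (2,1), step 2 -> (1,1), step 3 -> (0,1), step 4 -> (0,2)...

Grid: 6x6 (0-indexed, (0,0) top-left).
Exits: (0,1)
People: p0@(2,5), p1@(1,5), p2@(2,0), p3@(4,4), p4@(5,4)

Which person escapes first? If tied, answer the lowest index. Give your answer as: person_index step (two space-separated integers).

Answer: 2 3

Derivation:
Step 1: p0:(2,5)->(1,5) | p1:(1,5)->(0,5) | p2:(2,0)->(1,0) | p3:(4,4)->(3,4) | p4:(5,4)->(4,4)
Step 2: p0:(1,5)->(0,5) | p1:(0,5)->(0,4) | p2:(1,0)->(0,0) | p3:(3,4)->(2,4) | p4:(4,4)->(3,4)
Step 3: p0:(0,5)->(0,4) | p1:(0,4)->(0,3) | p2:(0,0)->(0,1)->EXIT | p3:(2,4)->(1,4) | p4:(3,4)->(2,4)
Step 4: p0:(0,4)->(0,3) | p1:(0,3)->(0,2) | p2:escaped | p3:(1,4)->(0,4) | p4:(2,4)->(1,4)
Step 5: p0:(0,3)->(0,2) | p1:(0,2)->(0,1)->EXIT | p2:escaped | p3:(0,4)->(0,3) | p4:(1,4)->(0,4)
Step 6: p0:(0,2)->(0,1)->EXIT | p1:escaped | p2:escaped | p3:(0,3)->(0,2) | p4:(0,4)->(0,3)
Step 7: p0:escaped | p1:escaped | p2:escaped | p3:(0,2)->(0,1)->EXIT | p4:(0,3)->(0,2)
Step 8: p0:escaped | p1:escaped | p2:escaped | p3:escaped | p4:(0,2)->(0,1)->EXIT
Exit steps: [6, 5, 3, 7, 8]
First to escape: p2 at step 3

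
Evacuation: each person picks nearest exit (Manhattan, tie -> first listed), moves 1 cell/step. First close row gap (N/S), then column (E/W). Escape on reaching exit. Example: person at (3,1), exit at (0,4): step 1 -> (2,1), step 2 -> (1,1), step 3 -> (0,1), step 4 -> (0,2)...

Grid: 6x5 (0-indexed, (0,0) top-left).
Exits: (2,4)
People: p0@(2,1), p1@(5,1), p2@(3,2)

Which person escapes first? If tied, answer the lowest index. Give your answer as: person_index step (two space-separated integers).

Step 1: p0:(2,1)->(2,2) | p1:(5,1)->(4,1) | p2:(3,2)->(2,2)
Step 2: p0:(2,2)->(2,3) | p1:(4,1)->(3,1) | p2:(2,2)->(2,3)
Step 3: p0:(2,3)->(2,4)->EXIT | p1:(3,1)->(2,1) | p2:(2,3)->(2,4)->EXIT
Step 4: p0:escaped | p1:(2,1)->(2,2) | p2:escaped
Step 5: p0:escaped | p1:(2,2)->(2,3) | p2:escaped
Step 6: p0:escaped | p1:(2,3)->(2,4)->EXIT | p2:escaped
Exit steps: [3, 6, 3]
First to escape: p0 at step 3

Answer: 0 3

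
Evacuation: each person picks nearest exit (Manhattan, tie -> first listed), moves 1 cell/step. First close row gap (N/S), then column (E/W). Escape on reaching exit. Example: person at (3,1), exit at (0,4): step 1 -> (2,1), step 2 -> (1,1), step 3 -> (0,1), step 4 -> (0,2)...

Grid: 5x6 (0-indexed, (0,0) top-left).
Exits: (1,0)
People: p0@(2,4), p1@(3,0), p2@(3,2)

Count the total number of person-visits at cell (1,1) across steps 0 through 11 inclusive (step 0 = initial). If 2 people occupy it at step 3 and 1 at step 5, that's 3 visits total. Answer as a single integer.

Answer: 2

Derivation:
Step 0: p0@(2,4) p1@(3,0) p2@(3,2) -> at (1,1): 0 [-], cum=0
Step 1: p0@(1,4) p1@(2,0) p2@(2,2) -> at (1,1): 0 [-], cum=0
Step 2: p0@(1,3) p1@ESC p2@(1,2) -> at (1,1): 0 [-], cum=0
Step 3: p0@(1,2) p1@ESC p2@(1,1) -> at (1,1): 1 [p2], cum=1
Step 4: p0@(1,1) p1@ESC p2@ESC -> at (1,1): 1 [p0], cum=2
Step 5: p0@ESC p1@ESC p2@ESC -> at (1,1): 0 [-], cum=2
Total visits = 2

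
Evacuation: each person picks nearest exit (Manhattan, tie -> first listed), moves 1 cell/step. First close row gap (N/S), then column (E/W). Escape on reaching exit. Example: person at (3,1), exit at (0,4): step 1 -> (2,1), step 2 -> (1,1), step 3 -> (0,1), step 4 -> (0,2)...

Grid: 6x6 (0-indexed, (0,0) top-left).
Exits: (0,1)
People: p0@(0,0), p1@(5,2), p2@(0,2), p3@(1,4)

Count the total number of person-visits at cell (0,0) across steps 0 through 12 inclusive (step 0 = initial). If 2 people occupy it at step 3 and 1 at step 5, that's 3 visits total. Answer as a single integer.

Step 0: p0@(0,0) p1@(5,2) p2@(0,2) p3@(1,4) -> at (0,0): 1 [p0], cum=1
Step 1: p0@ESC p1@(4,2) p2@ESC p3@(0,4) -> at (0,0): 0 [-], cum=1
Step 2: p0@ESC p1@(3,2) p2@ESC p3@(0,3) -> at (0,0): 0 [-], cum=1
Step 3: p0@ESC p1@(2,2) p2@ESC p3@(0,2) -> at (0,0): 0 [-], cum=1
Step 4: p0@ESC p1@(1,2) p2@ESC p3@ESC -> at (0,0): 0 [-], cum=1
Step 5: p0@ESC p1@(0,2) p2@ESC p3@ESC -> at (0,0): 0 [-], cum=1
Step 6: p0@ESC p1@ESC p2@ESC p3@ESC -> at (0,0): 0 [-], cum=1
Total visits = 1

Answer: 1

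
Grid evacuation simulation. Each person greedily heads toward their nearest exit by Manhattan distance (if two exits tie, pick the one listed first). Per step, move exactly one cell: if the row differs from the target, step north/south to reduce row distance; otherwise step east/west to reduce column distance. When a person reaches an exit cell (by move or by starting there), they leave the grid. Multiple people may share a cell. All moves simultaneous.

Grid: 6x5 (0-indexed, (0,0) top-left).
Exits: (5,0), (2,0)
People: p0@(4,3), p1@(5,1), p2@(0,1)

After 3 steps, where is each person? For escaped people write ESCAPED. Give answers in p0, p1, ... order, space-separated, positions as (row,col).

Step 1: p0:(4,3)->(5,3) | p1:(5,1)->(5,0)->EXIT | p2:(0,1)->(1,1)
Step 2: p0:(5,3)->(5,2) | p1:escaped | p2:(1,1)->(2,1)
Step 3: p0:(5,2)->(5,1) | p1:escaped | p2:(2,1)->(2,0)->EXIT

(5,1) ESCAPED ESCAPED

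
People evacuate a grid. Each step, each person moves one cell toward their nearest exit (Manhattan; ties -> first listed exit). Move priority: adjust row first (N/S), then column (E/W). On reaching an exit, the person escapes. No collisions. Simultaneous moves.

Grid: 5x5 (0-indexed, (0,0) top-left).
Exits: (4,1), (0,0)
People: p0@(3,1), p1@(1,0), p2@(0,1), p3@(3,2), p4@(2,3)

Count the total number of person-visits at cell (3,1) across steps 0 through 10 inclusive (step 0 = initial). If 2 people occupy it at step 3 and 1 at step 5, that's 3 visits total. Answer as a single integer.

Step 0: p0@(3,1) p1@(1,0) p2@(0,1) p3@(3,2) p4@(2,3) -> at (3,1): 1 [p0], cum=1
Step 1: p0@ESC p1@ESC p2@ESC p3@(4,2) p4@(3,3) -> at (3,1): 0 [-], cum=1
Step 2: p0@ESC p1@ESC p2@ESC p3@ESC p4@(4,3) -> at (3,1): 0 [-], cum=1
Step 3: p0@ESC p1@ESC p2@ESC p3@ESC p4@(4,2) -> at (3,1): 0 [-], cum=1
Step 4: p0@ESC p1@ESC p2@ESC p3@ESC p4@ESC -> at (3,1): 0 [-], cum=1
Total visits = 1

Answer: 1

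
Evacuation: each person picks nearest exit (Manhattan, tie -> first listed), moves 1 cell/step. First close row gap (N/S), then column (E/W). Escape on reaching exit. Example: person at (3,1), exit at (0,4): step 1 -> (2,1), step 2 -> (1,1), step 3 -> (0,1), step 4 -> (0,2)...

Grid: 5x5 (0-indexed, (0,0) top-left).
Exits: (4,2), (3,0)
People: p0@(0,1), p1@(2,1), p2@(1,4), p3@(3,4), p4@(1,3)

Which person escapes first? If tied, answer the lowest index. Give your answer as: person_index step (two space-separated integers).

Answer: 1 2

Derivation:
Step 1: p0:(0,1)->(1,1) | p1:(2,1)->(3,1) | p2:(1,4)->(2,4) | p3:(3,4)->(4,4) | p4:(1,3)->(2,3)
Step 2: p0:(1,1)->(2,1) | p1:(3,1)->(3,0)->EXIT | p2:(2,4)->(3,4) | p3:(4,4)->(4,3) | p4:(2,3)->(3,3)
Step 3: p0:(2,1)->(3,1) | p1:escaped | p2:(3,4)->(4,4) | p3:(4,3)->(4,2)->EXIT | p4:(3,3)->(4,3)
Step 4: p0:(3,1)->(3,0)->EXIT | p1:escaped | p2:(4,4)->(4,3) | p3:escaped | p4:(4,3)->(4,2)->EXIT
Step 5: p0:escaped | p1:escaped | p2:(4,3)->(4,2)->EXIT | p3:escaped | p4:escaped
Exit steps: [4, 2, 5, 3, 4]
First to escape: p1 at step 2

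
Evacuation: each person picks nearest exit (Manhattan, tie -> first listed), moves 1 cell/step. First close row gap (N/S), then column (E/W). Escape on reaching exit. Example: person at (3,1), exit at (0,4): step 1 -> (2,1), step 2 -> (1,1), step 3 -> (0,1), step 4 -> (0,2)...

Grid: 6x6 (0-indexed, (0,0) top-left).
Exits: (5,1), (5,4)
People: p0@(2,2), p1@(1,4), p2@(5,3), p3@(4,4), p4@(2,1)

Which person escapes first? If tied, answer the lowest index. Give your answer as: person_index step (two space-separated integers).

Answer: 2 1

Derivation:
Step 1: p0:(2,2)->(3,2) | p1:(1,4)->(2,4) | p2:(5,3)->(5,4)->EXIT | p3:(4,4)->(5,4)->EXIT | p4:(2,1)->(3,1)
Step 2: p0:(3,2)->(4,2) | p1:(2,4)->(3,4) | p2:escaped | p3:escaped | p4:(3,1)->(4,1)
Step 3: p0:(4,2)->(5,2) | p1:(3,4)->(4,4) | p2:escaped | p3:escaped | p4:(4,1)->(5,1)->EXIT
Step 4: p0:(5,2)->(5,1)->EXIT | p1:(4,4)->(5,4)->EXIT | p2:escaped | p3:escaped | p4:escaped
Exit steps: [4, 4, 1, 1, 3]
First to escape: p2 at step 1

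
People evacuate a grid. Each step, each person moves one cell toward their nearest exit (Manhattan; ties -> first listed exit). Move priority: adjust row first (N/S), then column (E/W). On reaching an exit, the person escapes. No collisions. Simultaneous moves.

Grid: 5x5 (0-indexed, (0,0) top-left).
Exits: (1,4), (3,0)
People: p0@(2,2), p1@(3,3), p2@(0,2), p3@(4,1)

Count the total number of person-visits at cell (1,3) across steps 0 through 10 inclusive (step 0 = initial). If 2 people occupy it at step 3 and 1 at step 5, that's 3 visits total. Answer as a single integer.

Step 0: p0@(2,2) p1@(3,3) p2@(0,2) p3@(4,1) -> at (1,3): 0 [-], cum=0
Step 1: p0@(1,2) p1@(2,3) p2@(1,2) p3@(3,1) -> at (1,3): 0 [-], cum=0
Step 2: p0@(1,3) p1@(1,3) p2@(1,3) p3@ESC -> at (1,3): 3 [p0,p1,p2], cum=3
Step 3: p0@ESC p1@ESC p2@ESC p3@ESC -> at (1,3): 0 [-], cum=3
Total visits = 3

Answer: 3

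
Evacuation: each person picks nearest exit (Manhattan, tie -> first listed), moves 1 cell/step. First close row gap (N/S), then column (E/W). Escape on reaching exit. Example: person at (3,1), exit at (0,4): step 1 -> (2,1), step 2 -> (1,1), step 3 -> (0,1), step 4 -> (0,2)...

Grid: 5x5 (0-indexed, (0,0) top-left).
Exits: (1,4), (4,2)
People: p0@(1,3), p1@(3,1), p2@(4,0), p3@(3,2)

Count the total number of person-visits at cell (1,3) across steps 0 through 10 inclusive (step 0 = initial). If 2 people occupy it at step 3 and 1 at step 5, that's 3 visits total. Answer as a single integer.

Step 0: p0@(1,3) p1@(3,1) p2@(4,0) p3@(3,2) -> at (1,3): 1 [p0], cum=1
Step 1: p0@ESC p1@(4,1) p2@(4,1) p3@ESC -> at (1,3): 0 [-], cum=1
Step 2: p0@ESC p1@ESC p2@ESC p3@ESC -> at (1,3): 0 [-], cum=1
Total visits = 1

Answer: 1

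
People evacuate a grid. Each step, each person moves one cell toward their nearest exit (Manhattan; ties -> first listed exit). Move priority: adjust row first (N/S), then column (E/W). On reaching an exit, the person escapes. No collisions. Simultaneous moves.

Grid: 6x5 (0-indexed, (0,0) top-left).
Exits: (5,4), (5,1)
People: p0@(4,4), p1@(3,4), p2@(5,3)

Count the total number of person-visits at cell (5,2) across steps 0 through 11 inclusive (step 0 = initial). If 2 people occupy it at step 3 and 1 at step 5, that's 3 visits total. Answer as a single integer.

Answer: 0

Derivation:
Step 0: p0@(4,4) p1@(3,4) p2@(5,3) -> at (5,2): 0 [-], cum=0
Step 1: p0@ESC p1@(4,4) p2@ESC -> at (5,2): 0 [-], cum=0
Step 2: p0@ESC p1@ESC p2@ESC -> at (5,2): 0 [-], cum=0
Total visits = 0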